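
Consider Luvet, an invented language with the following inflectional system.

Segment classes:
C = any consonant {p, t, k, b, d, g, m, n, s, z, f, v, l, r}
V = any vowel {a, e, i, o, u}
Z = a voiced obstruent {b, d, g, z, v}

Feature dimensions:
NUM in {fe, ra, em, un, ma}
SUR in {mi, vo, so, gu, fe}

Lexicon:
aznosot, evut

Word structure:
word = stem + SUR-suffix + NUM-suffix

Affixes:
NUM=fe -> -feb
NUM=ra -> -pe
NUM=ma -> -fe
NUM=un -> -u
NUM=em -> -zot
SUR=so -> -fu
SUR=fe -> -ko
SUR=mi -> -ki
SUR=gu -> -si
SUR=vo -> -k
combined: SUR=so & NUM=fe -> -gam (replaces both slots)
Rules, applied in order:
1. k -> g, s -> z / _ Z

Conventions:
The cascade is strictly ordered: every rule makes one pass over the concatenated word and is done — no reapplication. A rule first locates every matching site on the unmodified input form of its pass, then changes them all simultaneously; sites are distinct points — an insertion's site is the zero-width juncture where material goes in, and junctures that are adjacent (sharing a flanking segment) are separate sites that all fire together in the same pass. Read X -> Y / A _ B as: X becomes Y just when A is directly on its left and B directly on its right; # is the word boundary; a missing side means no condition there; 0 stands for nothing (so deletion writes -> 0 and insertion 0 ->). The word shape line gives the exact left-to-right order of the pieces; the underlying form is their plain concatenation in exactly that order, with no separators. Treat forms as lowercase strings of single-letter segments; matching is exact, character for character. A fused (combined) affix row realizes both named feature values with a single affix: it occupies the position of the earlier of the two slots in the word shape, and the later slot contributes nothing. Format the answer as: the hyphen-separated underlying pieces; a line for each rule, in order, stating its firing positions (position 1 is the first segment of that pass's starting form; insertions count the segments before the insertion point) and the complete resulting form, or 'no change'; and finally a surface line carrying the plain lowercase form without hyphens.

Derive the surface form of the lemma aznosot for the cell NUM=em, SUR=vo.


underlying: aznosot-k-zot
1. k -> g, s -> z / _ Z: fires at position(s) 8: aznosotgzot
surface: aznosotgzot


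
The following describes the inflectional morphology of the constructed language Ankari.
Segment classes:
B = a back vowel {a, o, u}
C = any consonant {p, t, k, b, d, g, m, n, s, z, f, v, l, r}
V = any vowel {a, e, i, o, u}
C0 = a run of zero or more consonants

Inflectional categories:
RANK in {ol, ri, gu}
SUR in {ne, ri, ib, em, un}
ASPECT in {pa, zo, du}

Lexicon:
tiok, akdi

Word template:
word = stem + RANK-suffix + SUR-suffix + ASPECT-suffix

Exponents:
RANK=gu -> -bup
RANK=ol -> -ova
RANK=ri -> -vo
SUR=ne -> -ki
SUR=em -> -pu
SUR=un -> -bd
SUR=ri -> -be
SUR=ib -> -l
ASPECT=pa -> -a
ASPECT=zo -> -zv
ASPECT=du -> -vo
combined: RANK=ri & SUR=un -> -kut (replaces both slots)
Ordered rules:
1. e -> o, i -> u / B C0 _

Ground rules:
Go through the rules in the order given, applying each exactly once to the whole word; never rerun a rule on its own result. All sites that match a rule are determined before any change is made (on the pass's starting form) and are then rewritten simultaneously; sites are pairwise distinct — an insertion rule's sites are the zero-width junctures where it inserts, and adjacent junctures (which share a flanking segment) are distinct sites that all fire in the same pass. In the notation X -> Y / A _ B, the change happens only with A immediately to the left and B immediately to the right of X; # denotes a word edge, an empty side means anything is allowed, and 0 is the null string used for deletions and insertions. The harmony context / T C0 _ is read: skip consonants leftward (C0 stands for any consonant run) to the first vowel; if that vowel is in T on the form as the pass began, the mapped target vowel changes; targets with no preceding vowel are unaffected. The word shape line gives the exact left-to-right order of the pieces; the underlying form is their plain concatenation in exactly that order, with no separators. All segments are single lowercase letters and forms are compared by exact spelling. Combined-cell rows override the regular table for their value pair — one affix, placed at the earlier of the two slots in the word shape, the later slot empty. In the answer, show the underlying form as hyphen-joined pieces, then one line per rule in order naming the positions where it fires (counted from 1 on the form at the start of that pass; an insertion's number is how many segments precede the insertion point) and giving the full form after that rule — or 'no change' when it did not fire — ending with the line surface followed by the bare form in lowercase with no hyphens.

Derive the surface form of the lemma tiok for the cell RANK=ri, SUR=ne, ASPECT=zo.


underlying: tiok-vo-ki-zv
1. e -> o, i -> u / B C0 _: fires at position(s) 8: tiokvokuzv
surface: tiokvokuzv


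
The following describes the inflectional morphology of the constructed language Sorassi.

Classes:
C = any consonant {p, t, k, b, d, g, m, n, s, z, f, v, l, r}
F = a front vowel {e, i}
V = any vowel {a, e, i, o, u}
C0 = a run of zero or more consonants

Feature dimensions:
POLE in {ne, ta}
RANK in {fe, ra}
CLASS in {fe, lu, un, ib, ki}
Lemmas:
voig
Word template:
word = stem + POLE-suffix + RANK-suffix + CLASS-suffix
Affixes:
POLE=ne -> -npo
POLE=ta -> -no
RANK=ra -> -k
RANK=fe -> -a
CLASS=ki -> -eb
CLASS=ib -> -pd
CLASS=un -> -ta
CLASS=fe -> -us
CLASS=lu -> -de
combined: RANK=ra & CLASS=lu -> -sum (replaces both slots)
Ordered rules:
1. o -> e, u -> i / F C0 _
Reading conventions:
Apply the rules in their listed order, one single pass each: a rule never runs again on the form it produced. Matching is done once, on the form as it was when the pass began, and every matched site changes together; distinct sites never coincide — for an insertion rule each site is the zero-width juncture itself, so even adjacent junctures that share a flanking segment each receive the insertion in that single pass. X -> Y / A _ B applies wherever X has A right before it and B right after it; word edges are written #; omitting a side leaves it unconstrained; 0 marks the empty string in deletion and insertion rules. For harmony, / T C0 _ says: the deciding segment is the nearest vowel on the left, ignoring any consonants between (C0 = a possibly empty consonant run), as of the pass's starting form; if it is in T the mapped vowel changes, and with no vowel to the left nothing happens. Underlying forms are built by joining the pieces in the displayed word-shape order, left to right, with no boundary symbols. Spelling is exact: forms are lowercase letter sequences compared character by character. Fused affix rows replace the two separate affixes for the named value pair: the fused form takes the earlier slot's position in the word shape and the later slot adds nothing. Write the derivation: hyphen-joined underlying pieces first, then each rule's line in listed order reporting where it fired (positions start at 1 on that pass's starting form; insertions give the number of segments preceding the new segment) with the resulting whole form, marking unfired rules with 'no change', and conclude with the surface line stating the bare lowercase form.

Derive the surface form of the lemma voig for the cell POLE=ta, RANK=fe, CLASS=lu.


underlying: voig-no-a-de
1. o -> e, u -> i / F C0 _: fires at position(s) 6: voigneade
surface: voigneade


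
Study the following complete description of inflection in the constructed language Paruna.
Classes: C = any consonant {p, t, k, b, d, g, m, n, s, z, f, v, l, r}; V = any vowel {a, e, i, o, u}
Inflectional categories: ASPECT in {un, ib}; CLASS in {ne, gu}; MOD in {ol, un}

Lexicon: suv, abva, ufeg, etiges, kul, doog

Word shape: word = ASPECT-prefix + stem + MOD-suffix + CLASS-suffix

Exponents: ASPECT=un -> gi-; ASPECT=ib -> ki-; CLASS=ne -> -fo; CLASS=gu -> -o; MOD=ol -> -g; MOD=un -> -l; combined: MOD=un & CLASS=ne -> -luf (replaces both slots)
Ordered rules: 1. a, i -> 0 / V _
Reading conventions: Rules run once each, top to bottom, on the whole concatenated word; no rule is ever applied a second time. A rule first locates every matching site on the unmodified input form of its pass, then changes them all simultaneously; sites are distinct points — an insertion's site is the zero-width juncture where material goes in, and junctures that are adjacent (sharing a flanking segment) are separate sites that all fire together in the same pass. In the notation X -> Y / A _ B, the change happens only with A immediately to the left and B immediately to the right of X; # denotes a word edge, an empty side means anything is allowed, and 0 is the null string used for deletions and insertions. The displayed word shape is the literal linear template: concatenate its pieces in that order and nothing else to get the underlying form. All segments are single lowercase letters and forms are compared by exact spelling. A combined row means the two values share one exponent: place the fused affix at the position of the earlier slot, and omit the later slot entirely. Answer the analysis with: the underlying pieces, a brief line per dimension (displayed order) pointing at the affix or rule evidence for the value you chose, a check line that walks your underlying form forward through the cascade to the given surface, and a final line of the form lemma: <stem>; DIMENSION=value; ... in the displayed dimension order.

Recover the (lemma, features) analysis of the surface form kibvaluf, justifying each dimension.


underlying: ki-abva-luf
ASPECT=ib - signalled by the affix ki-
CLASS=ne - signalled by the combined affix row
MOD=un - signalled by the combined affix row
check: kiabvaluf -> kibvaluf
lemma: abva; ASPECT=ib; CLASS=ne; MOD=un


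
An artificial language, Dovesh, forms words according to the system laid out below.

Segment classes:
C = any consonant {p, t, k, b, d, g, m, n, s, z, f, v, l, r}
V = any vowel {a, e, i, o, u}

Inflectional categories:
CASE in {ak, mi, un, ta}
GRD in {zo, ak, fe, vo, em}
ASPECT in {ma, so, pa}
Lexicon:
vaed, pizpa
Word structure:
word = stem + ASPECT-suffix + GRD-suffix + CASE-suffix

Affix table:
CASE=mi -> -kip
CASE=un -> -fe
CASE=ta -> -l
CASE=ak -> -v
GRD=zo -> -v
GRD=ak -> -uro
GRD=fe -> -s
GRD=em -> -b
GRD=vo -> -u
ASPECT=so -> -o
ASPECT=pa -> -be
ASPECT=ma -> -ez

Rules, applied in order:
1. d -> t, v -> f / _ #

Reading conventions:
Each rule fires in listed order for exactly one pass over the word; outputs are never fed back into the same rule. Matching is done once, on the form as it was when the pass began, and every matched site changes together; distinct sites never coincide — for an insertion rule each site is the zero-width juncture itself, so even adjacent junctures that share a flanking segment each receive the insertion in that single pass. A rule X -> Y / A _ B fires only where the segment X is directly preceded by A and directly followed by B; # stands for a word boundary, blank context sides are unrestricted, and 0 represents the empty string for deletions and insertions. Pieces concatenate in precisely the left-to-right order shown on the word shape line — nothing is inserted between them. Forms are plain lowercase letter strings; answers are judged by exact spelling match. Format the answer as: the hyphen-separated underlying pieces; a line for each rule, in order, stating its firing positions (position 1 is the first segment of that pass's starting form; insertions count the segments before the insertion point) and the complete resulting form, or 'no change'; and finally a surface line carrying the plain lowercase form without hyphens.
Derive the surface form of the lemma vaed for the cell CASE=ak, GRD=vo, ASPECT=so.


underlying: vaed-o-u-v
1. d -> t, v -> f / _ #: fires at position(s) 7: vaedouf
surface: vaedouf


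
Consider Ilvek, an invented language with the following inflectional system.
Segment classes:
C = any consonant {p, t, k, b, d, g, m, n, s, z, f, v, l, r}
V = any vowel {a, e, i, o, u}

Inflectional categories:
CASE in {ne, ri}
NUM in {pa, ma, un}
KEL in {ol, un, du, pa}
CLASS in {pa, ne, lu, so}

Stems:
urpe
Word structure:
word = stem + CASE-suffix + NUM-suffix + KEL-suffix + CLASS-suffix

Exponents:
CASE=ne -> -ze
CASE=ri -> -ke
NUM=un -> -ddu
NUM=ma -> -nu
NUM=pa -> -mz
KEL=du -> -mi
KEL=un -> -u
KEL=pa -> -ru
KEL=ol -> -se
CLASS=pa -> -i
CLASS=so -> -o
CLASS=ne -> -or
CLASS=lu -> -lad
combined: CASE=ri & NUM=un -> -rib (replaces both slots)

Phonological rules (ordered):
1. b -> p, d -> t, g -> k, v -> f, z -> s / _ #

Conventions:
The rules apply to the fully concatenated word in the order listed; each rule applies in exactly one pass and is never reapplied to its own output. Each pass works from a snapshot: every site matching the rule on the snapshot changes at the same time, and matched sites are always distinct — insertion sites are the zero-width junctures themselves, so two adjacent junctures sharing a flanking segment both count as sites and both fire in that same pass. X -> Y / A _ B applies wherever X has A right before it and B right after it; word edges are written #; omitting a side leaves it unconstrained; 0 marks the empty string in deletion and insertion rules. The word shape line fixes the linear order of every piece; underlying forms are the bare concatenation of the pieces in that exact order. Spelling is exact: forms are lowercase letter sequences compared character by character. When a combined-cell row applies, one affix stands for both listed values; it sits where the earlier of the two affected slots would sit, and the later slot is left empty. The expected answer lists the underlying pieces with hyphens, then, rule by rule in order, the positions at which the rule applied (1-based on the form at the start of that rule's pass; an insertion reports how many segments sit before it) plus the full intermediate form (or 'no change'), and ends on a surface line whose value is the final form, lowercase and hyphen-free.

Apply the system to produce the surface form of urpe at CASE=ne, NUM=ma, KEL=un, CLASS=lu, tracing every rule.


underlying: urpe-ze-nu-u-lad
1. b -> p, d -> t, g -> k, v -> f, z -> s / _ #: fires at position(s) 12: urpezenuulat
surface: urpezenuulat


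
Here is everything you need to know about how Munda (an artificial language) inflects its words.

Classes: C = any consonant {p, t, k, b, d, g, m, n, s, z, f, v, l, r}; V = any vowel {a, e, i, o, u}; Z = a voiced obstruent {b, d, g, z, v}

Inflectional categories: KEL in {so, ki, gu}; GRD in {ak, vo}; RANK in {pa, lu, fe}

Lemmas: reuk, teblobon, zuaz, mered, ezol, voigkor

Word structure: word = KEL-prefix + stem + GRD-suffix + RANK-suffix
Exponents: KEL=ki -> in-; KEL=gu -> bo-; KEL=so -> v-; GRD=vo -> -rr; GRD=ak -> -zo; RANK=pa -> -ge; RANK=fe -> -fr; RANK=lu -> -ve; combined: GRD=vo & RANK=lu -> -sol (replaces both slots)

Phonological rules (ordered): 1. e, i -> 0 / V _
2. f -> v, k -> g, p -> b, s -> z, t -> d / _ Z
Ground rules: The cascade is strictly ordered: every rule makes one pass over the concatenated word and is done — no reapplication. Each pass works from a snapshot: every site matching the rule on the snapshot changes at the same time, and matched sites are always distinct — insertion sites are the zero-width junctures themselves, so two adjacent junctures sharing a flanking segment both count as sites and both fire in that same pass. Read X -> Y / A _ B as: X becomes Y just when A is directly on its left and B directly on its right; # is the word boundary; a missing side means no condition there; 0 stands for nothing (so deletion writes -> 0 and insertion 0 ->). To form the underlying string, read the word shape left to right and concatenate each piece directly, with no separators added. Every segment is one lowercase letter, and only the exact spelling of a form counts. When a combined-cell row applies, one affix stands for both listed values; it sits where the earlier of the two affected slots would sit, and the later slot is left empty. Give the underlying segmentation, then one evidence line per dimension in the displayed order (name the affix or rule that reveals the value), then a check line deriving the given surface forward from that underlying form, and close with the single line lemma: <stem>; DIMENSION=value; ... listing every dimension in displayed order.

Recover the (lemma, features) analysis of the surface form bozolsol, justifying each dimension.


underlying: bo-ezol-sol
KEL=gu - signalled by the affix bo-
GRD=vo - signalled by the combined affix row
RANK=lu - signalled by the combined affix row
check: boezolsol -> bozolsol -> bozolsol
lemma: ezol; KEL=gu; GRD=vo; RANK=lu


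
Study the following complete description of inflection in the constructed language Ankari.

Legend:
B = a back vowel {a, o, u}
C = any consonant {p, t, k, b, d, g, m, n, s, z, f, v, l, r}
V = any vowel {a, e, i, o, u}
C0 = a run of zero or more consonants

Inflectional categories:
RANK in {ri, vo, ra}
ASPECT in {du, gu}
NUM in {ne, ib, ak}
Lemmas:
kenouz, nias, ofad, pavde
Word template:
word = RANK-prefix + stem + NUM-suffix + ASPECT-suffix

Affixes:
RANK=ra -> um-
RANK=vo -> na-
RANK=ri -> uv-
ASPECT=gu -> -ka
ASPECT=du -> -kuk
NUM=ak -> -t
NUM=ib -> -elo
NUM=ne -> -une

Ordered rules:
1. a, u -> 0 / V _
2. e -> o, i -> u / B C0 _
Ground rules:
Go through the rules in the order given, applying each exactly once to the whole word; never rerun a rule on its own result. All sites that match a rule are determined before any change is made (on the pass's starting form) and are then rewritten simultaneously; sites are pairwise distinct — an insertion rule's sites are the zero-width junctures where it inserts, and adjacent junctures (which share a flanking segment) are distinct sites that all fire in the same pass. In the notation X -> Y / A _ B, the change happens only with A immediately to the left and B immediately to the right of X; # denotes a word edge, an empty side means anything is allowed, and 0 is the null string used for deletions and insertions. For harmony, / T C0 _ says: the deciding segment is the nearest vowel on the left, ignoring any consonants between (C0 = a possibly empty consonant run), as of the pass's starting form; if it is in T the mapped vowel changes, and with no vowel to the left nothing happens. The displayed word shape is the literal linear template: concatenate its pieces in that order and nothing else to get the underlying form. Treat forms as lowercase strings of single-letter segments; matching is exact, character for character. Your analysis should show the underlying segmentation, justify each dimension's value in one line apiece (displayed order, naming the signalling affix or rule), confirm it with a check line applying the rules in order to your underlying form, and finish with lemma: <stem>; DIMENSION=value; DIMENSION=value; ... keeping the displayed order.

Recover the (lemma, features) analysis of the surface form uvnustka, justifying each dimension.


underlying: uv-nias-t-ka
RANK=ri - signalled by the affix uv-
ASPECT=gu - signalled by the affix -ka
NUM=ak - signalled by the affix -t
check: uvniastka -> uvnistka -> uvnustka
lemma: nias; RANK=ri; ASPECT=gu; NUM=ak


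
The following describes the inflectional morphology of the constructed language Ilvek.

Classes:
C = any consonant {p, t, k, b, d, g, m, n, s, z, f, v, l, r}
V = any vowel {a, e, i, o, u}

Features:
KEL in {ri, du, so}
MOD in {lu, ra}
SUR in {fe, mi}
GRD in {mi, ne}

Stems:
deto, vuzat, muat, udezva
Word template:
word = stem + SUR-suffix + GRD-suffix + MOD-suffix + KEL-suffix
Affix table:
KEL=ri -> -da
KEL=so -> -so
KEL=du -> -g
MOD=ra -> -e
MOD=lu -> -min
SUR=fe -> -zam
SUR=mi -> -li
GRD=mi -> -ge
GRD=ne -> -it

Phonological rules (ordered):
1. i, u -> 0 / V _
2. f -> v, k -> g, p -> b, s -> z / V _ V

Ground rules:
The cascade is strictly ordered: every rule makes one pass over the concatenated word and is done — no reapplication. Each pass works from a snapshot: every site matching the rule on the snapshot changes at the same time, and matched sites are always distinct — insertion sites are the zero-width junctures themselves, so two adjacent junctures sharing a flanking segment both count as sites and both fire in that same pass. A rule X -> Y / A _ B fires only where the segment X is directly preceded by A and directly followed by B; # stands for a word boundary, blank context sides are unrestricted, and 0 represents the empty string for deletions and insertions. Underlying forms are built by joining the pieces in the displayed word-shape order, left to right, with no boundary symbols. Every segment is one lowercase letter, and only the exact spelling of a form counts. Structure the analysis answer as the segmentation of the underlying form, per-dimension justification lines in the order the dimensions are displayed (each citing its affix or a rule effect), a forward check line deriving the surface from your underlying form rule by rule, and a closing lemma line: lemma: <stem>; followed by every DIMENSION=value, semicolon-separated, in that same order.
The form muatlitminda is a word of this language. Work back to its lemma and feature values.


underlying: muat-li-it-min-da
KEL=ri - signalled by the affix -da
MOD=lu - signalled by the affix -min
SUR=mi - signalled by the affix -li
GRD=ne - signalled by the affix -it
check: muatliitminda -> muatlitminda -> muatlitminda
lemma: muat; KEL=ri; MOD=lu; SUR=mi; GRD=ne


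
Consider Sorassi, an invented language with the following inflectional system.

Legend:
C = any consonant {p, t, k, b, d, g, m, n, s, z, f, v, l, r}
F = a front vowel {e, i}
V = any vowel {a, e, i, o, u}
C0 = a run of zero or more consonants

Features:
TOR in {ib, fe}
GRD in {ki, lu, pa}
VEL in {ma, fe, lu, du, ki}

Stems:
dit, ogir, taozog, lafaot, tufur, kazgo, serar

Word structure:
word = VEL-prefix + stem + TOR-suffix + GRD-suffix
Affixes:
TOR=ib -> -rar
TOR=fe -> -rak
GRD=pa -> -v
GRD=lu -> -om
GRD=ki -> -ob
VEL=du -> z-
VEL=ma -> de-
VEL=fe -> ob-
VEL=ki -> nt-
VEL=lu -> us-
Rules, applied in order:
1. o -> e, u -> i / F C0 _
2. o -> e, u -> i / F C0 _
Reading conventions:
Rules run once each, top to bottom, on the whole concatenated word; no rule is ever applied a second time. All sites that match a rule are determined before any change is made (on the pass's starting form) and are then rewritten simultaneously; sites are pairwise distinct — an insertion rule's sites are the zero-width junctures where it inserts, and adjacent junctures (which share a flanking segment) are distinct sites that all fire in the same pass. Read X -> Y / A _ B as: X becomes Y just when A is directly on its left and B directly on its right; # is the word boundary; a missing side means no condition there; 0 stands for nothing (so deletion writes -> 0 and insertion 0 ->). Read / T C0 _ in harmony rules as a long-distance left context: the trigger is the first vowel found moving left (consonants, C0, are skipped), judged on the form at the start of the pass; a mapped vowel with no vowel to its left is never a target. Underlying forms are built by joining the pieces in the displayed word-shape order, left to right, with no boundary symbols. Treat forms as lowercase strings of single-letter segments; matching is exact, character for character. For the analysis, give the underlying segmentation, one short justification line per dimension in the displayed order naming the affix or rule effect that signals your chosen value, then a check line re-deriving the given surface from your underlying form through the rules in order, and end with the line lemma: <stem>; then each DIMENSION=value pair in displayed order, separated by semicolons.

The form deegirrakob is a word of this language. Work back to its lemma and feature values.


underlying: de-ogir-rak-ob
TOR=fe - signalled by the affix -rak
GRD=ki - signalled by the affix -ob
VEL=ma - signalled by the affix de-
check: deogirrakob -> deegirrakob -> deegirrakob
lemma: ogir; TOR=fe; GRD=ki; VEL=ma


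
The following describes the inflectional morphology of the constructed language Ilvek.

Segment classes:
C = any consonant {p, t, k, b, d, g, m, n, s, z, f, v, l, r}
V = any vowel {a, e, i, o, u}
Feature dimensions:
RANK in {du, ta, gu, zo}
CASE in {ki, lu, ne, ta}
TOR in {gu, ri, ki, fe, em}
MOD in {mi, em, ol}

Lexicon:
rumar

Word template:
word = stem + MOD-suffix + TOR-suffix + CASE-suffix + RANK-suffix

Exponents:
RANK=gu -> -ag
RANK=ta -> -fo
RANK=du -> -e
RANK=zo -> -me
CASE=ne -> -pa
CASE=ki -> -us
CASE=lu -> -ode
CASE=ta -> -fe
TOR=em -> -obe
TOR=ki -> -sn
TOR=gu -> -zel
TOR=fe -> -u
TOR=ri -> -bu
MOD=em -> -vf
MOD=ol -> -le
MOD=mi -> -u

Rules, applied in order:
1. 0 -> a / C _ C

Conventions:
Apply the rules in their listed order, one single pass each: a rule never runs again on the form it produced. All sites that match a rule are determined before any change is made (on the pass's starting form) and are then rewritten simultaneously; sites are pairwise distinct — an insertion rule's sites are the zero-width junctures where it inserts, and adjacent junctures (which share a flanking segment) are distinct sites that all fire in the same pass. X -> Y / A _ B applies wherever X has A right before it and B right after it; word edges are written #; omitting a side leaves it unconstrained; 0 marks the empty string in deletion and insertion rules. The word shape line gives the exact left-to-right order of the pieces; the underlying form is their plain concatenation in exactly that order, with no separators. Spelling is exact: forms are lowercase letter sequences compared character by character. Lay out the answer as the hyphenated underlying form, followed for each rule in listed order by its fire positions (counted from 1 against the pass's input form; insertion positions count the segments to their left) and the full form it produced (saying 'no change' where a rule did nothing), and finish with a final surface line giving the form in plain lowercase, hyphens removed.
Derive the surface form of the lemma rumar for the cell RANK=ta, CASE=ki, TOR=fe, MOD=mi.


underlying: rumar-u-u-us-fo
1. 0 -> a / C _ C: inserts after position(s) 9: rumaruuusafo
surface: rumaruuusafo


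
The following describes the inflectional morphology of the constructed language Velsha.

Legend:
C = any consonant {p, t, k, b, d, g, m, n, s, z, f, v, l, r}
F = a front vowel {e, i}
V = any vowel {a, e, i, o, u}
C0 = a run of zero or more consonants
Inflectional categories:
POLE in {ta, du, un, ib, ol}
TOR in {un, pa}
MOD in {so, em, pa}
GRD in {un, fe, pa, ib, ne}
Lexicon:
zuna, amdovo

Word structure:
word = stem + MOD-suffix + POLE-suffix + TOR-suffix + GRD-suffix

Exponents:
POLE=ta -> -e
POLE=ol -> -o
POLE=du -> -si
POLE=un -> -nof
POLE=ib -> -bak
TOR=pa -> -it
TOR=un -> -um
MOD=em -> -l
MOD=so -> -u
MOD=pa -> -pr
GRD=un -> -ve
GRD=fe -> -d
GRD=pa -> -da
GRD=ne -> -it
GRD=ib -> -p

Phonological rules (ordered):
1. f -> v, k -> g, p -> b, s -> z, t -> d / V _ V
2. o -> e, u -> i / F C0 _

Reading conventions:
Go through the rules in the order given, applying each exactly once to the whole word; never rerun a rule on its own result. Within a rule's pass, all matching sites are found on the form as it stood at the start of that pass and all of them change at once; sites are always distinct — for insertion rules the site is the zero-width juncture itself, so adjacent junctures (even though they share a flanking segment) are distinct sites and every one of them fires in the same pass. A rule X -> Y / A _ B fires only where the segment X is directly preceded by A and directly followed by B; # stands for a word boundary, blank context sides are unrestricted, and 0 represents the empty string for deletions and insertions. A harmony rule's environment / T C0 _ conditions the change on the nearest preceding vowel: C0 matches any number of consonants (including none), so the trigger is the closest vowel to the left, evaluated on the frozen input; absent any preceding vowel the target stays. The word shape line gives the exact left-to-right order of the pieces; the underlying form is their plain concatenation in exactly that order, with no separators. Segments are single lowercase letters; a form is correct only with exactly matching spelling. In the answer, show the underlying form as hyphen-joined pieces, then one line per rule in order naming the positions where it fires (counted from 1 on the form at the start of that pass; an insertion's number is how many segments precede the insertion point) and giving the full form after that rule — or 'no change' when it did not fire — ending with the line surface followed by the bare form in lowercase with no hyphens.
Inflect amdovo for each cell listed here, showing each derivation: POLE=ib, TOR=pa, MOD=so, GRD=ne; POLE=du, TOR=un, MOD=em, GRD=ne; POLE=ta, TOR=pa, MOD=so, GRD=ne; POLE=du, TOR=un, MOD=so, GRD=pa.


cell POLE=ib, TOR=pa, MOD=so, GRD=ne:
underlying: amdovo-u-bak-it-it
1. f -> v, k -> g, p -> b, s -> z, t -> d / V _ V: fires at position(s) 10, 12: amdovoubagidit
2. o -> e, u -> i / F C0 _: no change
surface: amdovoubagidit

cell POLE=du, TOR=un, MOD=em, GRD=ne:
underlying: amdovo-l-si-um-it
1. f -> v, k -> g, p -> b, s -> z, t -> d / V _ V: no change
2. o -> e, u -> i / F C0 _: fires at position(s) 10: amdovolsiimit
surface: amdovolsiimit

cell POLE=ta, TOR=pa, MOD=so, GRD=ne:
underlying: amdovo-u-e-it-it
1. f -> v, k -> g, p -> b, s -> z, t -> d / V _ V: fires at position(s) 10: amdovoueidit
2. o -> e, u -> i / F C0 _: no change
surface: amdovoueidit

cell POLE=du, TOR=un, MOD=so, GRD=pa:
underlying: amdovo-u-si-um-da
1. f -> v, k -> g, p -> b, s -> z, t -> d / V _ V: fires at position(s) 8: amdovouziumda
2. o -> e, u -> i / F C0 _: fires at position(s) 10: amdovouziimda
surface: amdovouziimda


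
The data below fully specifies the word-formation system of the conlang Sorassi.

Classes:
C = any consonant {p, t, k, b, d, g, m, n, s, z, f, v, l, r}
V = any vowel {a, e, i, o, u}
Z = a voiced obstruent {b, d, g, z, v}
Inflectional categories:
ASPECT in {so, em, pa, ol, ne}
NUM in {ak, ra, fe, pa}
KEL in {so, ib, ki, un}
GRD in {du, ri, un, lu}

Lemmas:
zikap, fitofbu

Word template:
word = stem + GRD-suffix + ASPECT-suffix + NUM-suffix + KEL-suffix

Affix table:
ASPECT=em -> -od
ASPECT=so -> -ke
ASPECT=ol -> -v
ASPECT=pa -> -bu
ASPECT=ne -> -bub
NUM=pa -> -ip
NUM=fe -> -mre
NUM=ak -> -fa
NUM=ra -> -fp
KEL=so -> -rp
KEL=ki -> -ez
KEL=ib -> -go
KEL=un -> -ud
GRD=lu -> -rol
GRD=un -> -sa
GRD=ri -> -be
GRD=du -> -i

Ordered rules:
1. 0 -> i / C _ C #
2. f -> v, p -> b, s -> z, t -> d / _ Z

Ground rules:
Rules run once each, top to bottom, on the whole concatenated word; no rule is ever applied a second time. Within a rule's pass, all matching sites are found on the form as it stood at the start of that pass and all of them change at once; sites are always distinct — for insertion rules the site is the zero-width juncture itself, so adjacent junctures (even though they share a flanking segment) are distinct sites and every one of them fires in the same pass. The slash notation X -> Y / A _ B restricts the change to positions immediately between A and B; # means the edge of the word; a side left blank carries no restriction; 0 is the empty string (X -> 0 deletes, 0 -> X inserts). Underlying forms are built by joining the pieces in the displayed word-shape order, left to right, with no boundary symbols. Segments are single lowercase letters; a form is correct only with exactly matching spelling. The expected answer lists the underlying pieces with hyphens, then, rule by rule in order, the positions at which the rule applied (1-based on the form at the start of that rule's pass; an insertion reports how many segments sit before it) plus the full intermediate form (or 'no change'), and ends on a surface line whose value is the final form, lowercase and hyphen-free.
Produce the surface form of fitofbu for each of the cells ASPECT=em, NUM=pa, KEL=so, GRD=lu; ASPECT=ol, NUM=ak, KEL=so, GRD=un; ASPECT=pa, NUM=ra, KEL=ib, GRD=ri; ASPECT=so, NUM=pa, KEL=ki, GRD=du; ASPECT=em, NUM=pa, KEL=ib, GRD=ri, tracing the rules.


cell ASPECT=em, NUM=pa, KEL=so, GRD=lu:
underlying: fitofbu-rol-od-ip-rp
1. 0 -> i / C _ C #: inserts after position(s) 15: fitofburolodiprip
2. f -> v, p -> b, s -> z, t -> d / _ Z: fires at position(s) 5: fitovburolodiprip
surface: fitovburolodiprip

cell ASPECT=ol, NUM=ak, KEL=so, GRD=un:
underlying: fitofbu-sa-v-fa-rp
1. 0 -> i / C _ C #: inserts after position(s) 13: fitofbusavfarip
2. f -> v, p -> b, s -> z, t -> d / _ Z: fires at position(s) 5: fitovbusavfarip
surface: fitovbusavfarip

cell ASPECT=pa, NUM=ra, KEL=ib, GRD=ri:
underlying: fitofbu-be-bu-fp-go
1. 0 -> i / C _ C #: no change
2. f -> v, p -> b, s -> z, t -> d / _ Z: fires at position(s) 5, 13: fitovbubebufbgo
surface: fitovbubebufbgo

cell ASPECT=so, NUM=pa, KEL=ki, GRD=du:
underlying: fitofbu-i-ke-ip-ez
1. 0 -> i / C _ C #: no change
2. f -> v, p -> b, s -> z, t -> d / _ Z: fires at position(s) 5: fitovbuikeipez
surface: fitovbuikeipez

cell ASPECT=em, NUM=pa, KEL=ib, GRD=ri:
underlying: fitofbu-be-od-ip-go
1. 0 -> i / C _ C #: no change
2. f -> v, p -> b, s -> z, t -> d / _ Z: fires at position(s) 5, 13: fitovbubeodibgo
surface: fitovbubeodibgo


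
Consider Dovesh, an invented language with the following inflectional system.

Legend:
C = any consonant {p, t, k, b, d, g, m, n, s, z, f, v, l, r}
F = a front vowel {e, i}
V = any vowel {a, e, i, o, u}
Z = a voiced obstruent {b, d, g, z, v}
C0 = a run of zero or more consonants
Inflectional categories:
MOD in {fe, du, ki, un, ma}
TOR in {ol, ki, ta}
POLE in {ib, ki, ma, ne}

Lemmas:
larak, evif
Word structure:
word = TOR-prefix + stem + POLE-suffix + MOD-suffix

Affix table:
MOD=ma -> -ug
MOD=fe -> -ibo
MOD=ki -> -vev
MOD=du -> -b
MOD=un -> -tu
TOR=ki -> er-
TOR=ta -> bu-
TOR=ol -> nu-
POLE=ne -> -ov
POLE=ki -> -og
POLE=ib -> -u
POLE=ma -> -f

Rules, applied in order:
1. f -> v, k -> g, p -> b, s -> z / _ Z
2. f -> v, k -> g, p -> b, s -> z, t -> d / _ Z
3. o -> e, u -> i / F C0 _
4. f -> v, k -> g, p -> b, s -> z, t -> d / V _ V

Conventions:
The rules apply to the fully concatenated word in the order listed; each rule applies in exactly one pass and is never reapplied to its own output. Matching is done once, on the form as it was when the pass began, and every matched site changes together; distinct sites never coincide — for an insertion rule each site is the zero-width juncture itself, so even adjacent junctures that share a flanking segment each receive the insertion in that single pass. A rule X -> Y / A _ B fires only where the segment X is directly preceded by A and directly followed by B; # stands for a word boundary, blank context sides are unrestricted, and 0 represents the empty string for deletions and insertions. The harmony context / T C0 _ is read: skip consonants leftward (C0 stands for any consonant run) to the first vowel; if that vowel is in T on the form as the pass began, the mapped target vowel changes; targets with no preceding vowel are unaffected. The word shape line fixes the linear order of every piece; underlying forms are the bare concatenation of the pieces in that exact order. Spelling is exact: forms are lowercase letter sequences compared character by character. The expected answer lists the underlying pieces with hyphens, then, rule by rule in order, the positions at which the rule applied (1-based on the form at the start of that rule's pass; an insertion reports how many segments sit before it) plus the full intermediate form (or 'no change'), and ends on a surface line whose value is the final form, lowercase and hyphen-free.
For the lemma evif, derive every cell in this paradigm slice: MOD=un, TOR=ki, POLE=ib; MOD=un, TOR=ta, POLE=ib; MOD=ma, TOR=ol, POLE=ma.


cell MOD=un, TOR=ki, POLE=ib:
underlying: er-evif-u-tu
1. f -> v, k -> g, p -> b, s -> z / _ Z: no change
2. f -> v, k -> g, p -> b, s -> z, t -> d / _ Z: no change
3. o -> e, u -> i / F C0 _: fires at position(s) 7: erevifitu
4. f -> v, k -> g, p -> b, s -> z, t -> d / V _ V: fires at position(s) 6, 8: erevividu
surface: erevividu

cell MOD=un, TOR=ta, POLE=ib:
underlying: bu-evif-u-tu
1. f -> v, k -> g, p -> b, s -> z / _ Z: no change
2. f -> v, k -> g, p -> b, s -> z, t -> d / _ Z: no change
3. o -> e, u -> i / F C0 _: fires at position(s) 7: buevifitu
4. f -> v, k -> g, p -> b, s -> z, t -> d / V _ V: fires at position(s) 6, 8: buevividu
surface: buevividu

cell MOD=ma, TOR=ol, POLE=ma:
underlying: nu-evif-f-ug
1. f -> v, k -> g, p -> b, s -> z / _ Z: no change
2. f -> v, k -> g, p -> b, s -> z, t -> d / _ Z: no change
3. o -> e, u -> i / F C0 _: fires at position(s) 8: nueviffig
4. f -> v, k -> g, p -> b, s -> z, t -> d / V _ V: no change
surface: nueviffig


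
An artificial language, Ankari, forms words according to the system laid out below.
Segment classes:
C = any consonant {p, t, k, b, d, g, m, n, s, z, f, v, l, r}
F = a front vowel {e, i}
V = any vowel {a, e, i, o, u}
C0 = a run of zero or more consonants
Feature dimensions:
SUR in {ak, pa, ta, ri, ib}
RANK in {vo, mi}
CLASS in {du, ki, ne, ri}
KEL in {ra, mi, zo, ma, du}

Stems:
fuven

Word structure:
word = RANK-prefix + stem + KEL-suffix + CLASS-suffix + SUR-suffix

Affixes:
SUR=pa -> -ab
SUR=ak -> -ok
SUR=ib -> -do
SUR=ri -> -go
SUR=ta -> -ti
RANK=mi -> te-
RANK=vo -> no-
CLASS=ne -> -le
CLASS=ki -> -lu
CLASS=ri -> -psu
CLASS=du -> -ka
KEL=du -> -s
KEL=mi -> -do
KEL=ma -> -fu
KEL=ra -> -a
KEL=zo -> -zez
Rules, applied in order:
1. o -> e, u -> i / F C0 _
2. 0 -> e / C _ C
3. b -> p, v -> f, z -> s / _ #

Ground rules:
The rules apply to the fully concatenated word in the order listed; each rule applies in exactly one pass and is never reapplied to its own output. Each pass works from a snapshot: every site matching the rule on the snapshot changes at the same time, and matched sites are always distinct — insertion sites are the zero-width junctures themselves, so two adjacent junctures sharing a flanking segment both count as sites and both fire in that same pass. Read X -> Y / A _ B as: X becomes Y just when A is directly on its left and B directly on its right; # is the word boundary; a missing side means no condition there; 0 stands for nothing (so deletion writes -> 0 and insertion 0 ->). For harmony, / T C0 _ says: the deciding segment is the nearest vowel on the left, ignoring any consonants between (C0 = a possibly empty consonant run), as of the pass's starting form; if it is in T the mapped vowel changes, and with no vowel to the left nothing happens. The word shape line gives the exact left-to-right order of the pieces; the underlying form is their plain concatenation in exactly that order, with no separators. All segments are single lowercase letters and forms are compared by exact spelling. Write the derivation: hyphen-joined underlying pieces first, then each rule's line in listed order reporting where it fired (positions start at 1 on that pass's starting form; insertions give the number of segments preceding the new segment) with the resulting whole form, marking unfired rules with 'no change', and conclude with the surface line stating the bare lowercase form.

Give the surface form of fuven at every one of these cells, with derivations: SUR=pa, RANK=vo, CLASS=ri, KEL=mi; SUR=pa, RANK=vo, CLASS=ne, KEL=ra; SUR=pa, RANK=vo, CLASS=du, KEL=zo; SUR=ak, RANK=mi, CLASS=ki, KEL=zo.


cell SUR=pa, RANK=vo, CLASS=ri, KEL=mi:
underlying: no-fuven-do-psu-ab
1. o -> e, u -> i / F C0 _: fires at position(s) 9: nofuvendepsuab
2. 0 -> e / C _ C: inserts after position(s) 7, 10: nofuvenedepesuab
3. b -> p, v -> f, z -> s / _ #: fires at position(s) 16: nofuvenedepesuap
surface: nofuvenedepesuap

cell SUR=pa, RANK=vo, CLASS=ne, KEL=ra:
underlying: no-fuven-a-le-ab
1. o -> e, u -> i / F C0 _: no change
2. 0 -> e / C _ C: no change
3. b -> p, v -> f, z -> s / _ #: fires at position(s) 12: nofuvenaleap
surface: nofuvenaleap

cell SUR=pa, RANK=vo, CLASS=du, KEL=zo:
underlying: no-fuven-zez-ka-ab
1. o -> e, u -> i / F C0 _: no change
2. 0 -> e / C _ C: inserts after position(s) 7, 10: nofuvenezezekaab
3. b -> p, v -> f, z -> s / _ #: fires at position(s) 16: nofuvenezezekaap
surface: nofuvenezezekaap

cell SUR=ak, RANK=mi, CLASS=ki, KEL=zo:
underlying: te-fuven-zez-lu-ok
1. o -> e, u -> i / F C0 _: fires at position(s) 4, 12: tefivenzezliok
2. 0 -> e / C _ C: inserts after position(s) 7, 10: tefivenezezeliok
3. b -> p, v -> f, z -> s / _ #: no change
surface: tefivenezezeliok
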